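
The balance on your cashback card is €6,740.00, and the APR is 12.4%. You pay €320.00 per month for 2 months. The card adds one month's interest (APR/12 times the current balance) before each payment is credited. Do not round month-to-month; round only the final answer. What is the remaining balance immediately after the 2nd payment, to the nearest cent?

Monthly rate r = 12.4%/12 = 1.03333% = 0.0103333.
Each month: B ← B·(1+r) − €320.00.
Month 1: interest €69.65; balance after payment €6,489.65.
Month 2: interest €67.06; balance after payment €6,236.71.

€6,236.71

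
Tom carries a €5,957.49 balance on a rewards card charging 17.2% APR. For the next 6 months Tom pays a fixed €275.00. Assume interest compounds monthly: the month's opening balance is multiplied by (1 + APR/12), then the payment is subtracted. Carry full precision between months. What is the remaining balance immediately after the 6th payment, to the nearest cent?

Monthly rate r = 17.2%/12 = 1.43333% = 0.0143333.
Each month: B ← B·(1+r) − €275.00.
Month 1: interest €85.39; balance after payment €5,767.88.
Month 2: interest €82.67; balance after payment €5,575.55.
Month 3: interest €79.92; balance after payment €5,380.47.
Month 4: interest €77.12; balance after payment €5,182.59.
Month 5: interest €74.28; balance after payment €4,981.87.
Month 6: interest €71.41; balance after payment €4,778.28.

€4,778.28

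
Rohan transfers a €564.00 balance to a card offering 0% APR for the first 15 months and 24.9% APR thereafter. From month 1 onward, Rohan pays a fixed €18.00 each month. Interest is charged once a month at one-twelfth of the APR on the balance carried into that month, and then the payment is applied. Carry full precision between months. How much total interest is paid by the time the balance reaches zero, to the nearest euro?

Promo months 1–15 at r₀ = 0%/12 = 0; months 16+ at r₁ = 24.9%/12 = 0.02075.
After month 15 (no interest yet): B = €564.00 − 15·€18.00 = €294.00.
Then at r₁ with €18.00/mo: n₂ = −ln(1 − r₁·B/P)/ln(1+r₁) ≈ 20.15 → 21 more payments.
Total paid = 35·€18.00 + €2.76 = €632.76; interest = €632.76 − €564.00 = €68.76.

€69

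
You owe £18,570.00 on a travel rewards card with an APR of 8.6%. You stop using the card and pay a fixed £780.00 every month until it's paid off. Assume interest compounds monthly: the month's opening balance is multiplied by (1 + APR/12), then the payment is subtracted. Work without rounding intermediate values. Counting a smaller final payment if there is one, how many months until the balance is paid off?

Monthly rate r = 8.6%/12 = 0.716667% = 0.00716667.
Recurrence: B ← B·(1+r) − £780.00.
Month 1: interest £133.09; balance after payment £17,923.08.
Month 2: interest £128.45; balance after payment £17,271.53.
Closed form: n = −ln(1 − rB₀/P)/ln(1+r) = −ln(0.82938)/ln(1.00717) ≈ 26.197, so the balance reaches zero during payment 27.

27 months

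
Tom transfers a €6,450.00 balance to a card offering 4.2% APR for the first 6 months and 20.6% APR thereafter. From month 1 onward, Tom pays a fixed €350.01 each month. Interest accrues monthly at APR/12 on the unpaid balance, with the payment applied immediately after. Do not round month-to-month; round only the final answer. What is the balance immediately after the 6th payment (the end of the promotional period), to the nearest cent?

€4,468.12

Promo months 1–6 at r₀ = 4.2%/12 = 0.0035; months 7+ at r₁ = 20.6%/12 = 0.0171667.
After month 6: iterate B ← B·(1+r₀) − €350.01 for 6 months → €4,468.12.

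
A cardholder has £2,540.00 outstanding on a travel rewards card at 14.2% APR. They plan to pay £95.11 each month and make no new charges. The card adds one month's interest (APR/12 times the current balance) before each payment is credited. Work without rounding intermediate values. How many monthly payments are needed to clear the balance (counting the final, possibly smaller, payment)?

Monthly rate r = 14.2%/12 = 1.18333% = 0.0118333.
Recurrence: B ← B·(1+r) − £95.11.
Month 1: interest £30.06; balance after payment £2,474.95.
Month 2: interest £29.29; balance after payment £2,409.12.
Closed form: n = −ln(1 − rB₀/P)/ln(1+r) = −ln(0.68398)/ln(1.01183) ≈ 32.288, so the balance reaches zero during payment 33.

33 months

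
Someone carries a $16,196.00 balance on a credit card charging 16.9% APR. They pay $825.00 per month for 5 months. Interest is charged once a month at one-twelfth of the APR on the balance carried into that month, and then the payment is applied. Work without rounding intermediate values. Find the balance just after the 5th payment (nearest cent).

Monthly rate r = 16.9%/12 = 1.40833% = 0.0140833.
Each month: B ← B·(1+r) − $825.00.
Month 1: interest $228.09; balance after payment $15,599.09.
Month 2: interest $219.69; balance after payment $14,993.78.
Month 3: interest $211.16; balance after payment $14,379.94.
Month 4: interest $202.52; balance after payment $13,757.46.
Month 5: interest $193.75; balance after payment $13,126.21.

$13,126.21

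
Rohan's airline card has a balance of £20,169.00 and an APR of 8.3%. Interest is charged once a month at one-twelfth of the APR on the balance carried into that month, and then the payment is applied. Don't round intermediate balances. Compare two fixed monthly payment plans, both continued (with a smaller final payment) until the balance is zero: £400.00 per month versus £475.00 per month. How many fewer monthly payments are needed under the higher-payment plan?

Monthly rate r = 8.3%/12 = 0.691667% = 0.00691667.
At £400.00/mo: n = ⌈−ln(1 − rB₀/P)/ln(1+r)⌉ = 63 payments (last £88.05); total interest = total paid − £20,169.00 = £4,719.05.
At £475.00/mo: 51 payments (last £211.05); total interest £3,792.05.
Payments saved = 63 − 51 = 12.

12 fewer payments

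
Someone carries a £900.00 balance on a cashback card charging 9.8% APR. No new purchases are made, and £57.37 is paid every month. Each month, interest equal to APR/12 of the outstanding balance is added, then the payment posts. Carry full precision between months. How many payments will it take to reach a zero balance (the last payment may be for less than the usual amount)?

17 months

Monthly rate r = 9.8%/12 = 0.816667% = 0.00816667.
Recurrence: B ← B·(1+r) − £57.37.
Month 1: interest £7.35; balance after payment £849.98.
Month 2: interest £6.94; balance after payment £799.55.
Closed form: n = −ln(1 − rB₀/P)/ln(1+r) = −ln(0.87188)/ln(1.00817) ≈ 16.856, so the balance reaches zero during payment 17.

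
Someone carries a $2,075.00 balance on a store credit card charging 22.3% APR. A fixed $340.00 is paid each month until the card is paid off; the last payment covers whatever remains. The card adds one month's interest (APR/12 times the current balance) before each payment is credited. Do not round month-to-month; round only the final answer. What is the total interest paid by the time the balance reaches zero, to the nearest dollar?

Monthly rate r = 22.3%/12 = 1.85833% = 0.0185833.
Payoff takes n = ⌈−ln(1 − rB₀/P)/ln(1+r)⌉ = ⌈6.538⌉ = 7 payments; the last is $183.57.
Total paid = 6·$340.00 + $183.57 = $2,223.57.
Total interest = total paid − principal = $2,223.57 − $2,075.00 = $148.57.

$149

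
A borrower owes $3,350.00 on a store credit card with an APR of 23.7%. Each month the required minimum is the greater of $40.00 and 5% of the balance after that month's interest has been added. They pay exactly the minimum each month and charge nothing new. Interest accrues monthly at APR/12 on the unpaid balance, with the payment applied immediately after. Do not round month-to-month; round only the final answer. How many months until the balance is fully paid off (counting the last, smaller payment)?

71 months

Monthly rate r = 23.7%/12 = 1.975% = 0.01975.
While 5% of the post-interest balance exceeds $40.00, each month B ← (B·(1+r))·(1 − 0.05), i.e. B shrinks by the factor (1+r)·0.95 = 0.96876.
This holds for months 1–46. Entering month 47 the balance is $778.11; 5% of the post-interest balance is now below $40.00, so the flat $40.00 minimum applies from here.
From month 47 a fixed $40.00 at rate r clears $778.11 in 25 more payments. Total: 46 + 25 = 71 months.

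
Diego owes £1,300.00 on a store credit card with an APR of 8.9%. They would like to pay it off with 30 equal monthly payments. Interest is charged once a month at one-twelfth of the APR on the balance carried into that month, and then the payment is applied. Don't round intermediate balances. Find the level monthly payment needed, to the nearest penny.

£48.49

Monthly rate r = 8.9%/12 = 0.741667% = 0.00741667.
Level-payment amortization: P = B₀·r / (1 − (1+r)^(−n)) = 1300.00·0.00741667 / (1 − 1.00742^(−30)).
Denominator 1 − (1+r)^(−30) = 0.198827463.
P = 9.64167 / 0.198827463 ≈ 48.49.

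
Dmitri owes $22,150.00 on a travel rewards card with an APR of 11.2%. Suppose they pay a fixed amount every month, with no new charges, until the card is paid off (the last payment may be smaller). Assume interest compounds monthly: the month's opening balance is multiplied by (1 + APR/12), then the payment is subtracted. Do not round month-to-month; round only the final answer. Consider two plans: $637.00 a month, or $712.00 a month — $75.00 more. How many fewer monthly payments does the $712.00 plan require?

Monthly rate r = 11.2%/12 = 0.933333% = 0.00933333.
At $637.00/mo: n = ⌈−ln(1 − rB₀/P)/ln(1+r)⌉ = 43 payments (last $150.18); total interest = total paid − $22,150.00 = $4,754.18.
At $712.00/mo: 37 payments (last $655.51); total interest $4,137.51.
Payments saved = 43 − 37 = 6.

6 fewer payments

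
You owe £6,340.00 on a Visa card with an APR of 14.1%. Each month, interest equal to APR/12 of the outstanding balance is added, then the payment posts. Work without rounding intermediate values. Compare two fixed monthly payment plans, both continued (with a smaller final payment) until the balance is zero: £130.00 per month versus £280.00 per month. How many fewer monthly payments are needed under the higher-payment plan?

Monthly rate r = 14.1%/12 = 1.175% = 0.01175.
At £130.00/mo: n = ⌈−ln(1 − rB₀/P)/ln(1+r)⌉ = 73 payments (last £111.30); total interest = total paid − £6,340.00 = £3,131.30.
At £280.00/mo: 27 payments (last £134.64); total interest £1,074.64.
Payments saved = 73 − 27 = 46.

46 fewer payments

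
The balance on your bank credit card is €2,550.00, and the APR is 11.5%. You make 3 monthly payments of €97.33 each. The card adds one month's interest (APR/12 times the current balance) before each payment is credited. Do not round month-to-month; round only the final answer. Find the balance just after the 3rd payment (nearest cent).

€2,329.22

Monthly rate r = 11.5%/12 = 0.958333% = 0.00958333.
Each month: B ← B·(1+r) − €97.33.
Month 1: interest €24.44; balance after payment €2,477.11.
Month 2: interest €23.74; balance after payment €2,403.52.
Month 3: interest €23.03; balance after payment €2,329.22.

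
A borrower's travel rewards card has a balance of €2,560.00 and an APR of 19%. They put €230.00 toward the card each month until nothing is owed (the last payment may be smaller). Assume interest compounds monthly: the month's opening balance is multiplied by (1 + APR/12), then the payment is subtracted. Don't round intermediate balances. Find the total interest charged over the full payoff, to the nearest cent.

Monthly rate r = 19%/12 = 1.58333% = 0.0158333.
Payoff takes n = ⌈−ln(1 − rB₀/P)/ln(1+r)⌉ = ⌈12.341⌉ = 13 payments; the last is €78.80.
Total paid = 12·€230.00 + €78.80 = €2,838.80.
Total interest = total paid − principal = €2,838.80 − €2,560.00 = €278.80.

€278.80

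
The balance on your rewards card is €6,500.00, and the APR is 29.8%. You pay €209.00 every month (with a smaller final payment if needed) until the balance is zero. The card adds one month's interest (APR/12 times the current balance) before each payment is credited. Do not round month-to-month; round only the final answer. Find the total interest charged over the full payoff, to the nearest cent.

€6,109.17

Monthly rate r = 29.8%/12 = 2.48333% = 0.0248333.
Payoff takes n = ⌈−ln(1 − rB₀/P)/ln(1+r)⌉ = ⌈60.328⌉ = 61 payments; the last is €69.17.
Total paid = 60·€209.00 + €69.17 = €12,609.17.
Total interest = total paid − principal = €12,609.17 − €6,500.00 = €6,109.17.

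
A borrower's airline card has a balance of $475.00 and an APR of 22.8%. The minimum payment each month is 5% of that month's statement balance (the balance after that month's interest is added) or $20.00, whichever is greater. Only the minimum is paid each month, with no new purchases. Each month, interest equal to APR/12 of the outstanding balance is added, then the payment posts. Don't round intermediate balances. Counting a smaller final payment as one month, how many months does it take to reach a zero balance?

31 months

Monthly rate r = 22.8%/12 = 1.9% = 0.019.
While 5% of the post-interest balance exceeds $20.00, each month B ← (B·(1+r))·(1 − 0.05), i.e. B shrinks by the factor (1+r)·0.95 = 0.96805.
This holds for months 1–6. Entering month 7 the balance is $390.91; 5% of the post-interest balance is now below $20.00, so the flat $20.00 minimum applies from here.
From month 7 a fixed $20.00 at rate r clears $390.91 in 25 more payments. Total: 6 + 25 = 31 months.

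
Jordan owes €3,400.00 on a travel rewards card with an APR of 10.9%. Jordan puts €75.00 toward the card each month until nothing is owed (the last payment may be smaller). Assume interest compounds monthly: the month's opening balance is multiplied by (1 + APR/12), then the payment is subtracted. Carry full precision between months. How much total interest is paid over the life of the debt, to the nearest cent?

€1,001.46

Monthly rate r = 10.9%/12 = 0.908333% = 0.00908333.
Payoff takes n = ⌈−ln(1 − rB₀/P)/ln(1+r)⌉ = ⌈58.685⌉ = 59 payments; the last is €51.46.
Total paid = 58·€75.00 + €51.46 = €4,401.46.
Total interest = total paid − principal = €4,401.46 − €3,400.00 = €1,001.46.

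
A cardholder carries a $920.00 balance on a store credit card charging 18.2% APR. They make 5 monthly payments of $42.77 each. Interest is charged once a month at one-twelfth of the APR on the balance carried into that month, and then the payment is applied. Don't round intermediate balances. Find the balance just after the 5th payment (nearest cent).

$771.48

Monthly rate r = 18.2%/12 = 1.51667% = 0.0151667.
Each month: B ← B·(1+r) − $42.77.
Month 1: interest $13.95; balance after payment $891.18.
Month 2: interest $13.52; balance after payment $861.93.
Month 3: interest $13.07; balance after payment $832.23.
Month 4: interest $12.62; balance after payment $802.08.
Month 5: interest $12.16; balance after payment $771.48.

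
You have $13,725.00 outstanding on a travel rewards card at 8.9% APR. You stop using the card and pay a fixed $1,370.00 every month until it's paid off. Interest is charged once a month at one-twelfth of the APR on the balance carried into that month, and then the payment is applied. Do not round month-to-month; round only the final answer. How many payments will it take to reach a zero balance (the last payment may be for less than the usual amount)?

11 payments

Monthly rate r = 8.9%/12 = 0.741667% = 0.00741667.
Recurrence: B ← B·(1+r) − $1,370.00.
Month 1: interest $101.79; balance after payment $12,456.79.
Month 2: interest $92.39; balance after payment $11,179.18.
Closed form: n = −ln(1 − rB₀/P)/ln(1+r) = −ln(0.9257)/ln(1.00742) ≈ 10.449, so the balance reaches zero during payment 11.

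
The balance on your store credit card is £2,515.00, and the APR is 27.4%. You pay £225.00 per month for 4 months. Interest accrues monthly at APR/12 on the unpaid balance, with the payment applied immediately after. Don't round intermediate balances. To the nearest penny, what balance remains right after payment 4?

Monthly rate r = 27.4%/12 = 2.28333% = 0.0228333.
Each month: B ← B·(1+r) − £225.00.
Month 1: interest £57.43; balance after payment £2,347.43.
Month 2: interest £53.60; balance after payment £2,176.03.
Month 3: interest £49.69; balance after payment £2,000.71.
Month 4: interest £45.68; balance after payment £1,821.39.

£1,821.39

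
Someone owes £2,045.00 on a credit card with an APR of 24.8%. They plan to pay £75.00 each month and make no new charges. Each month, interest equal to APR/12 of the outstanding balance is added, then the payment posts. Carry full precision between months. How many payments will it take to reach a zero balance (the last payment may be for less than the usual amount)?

41 payments

Monthly rate r = 24.8%/12 = 2.06667% = 0.0206667.
Recurrence: B ← B·(1+r) − £75.00.
Month 1: interest £42.26; balance after payment £2,012.26.
Month 2: interest £41.59; balance after payment £1,978.85.
Closed form: n = −ln(1 − rB₀/P)/ln(1+r) = −ln(0.43649)/ln(1.02067) ≈ 40.526, so the balance reaches zero during payment 41.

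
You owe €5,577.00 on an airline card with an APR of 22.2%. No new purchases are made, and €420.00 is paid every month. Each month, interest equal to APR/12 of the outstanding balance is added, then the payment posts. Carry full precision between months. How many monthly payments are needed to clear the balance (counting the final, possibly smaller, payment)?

Monthly rate r = 22.2%/12 = 1.85% = 0.0185.
Recurrence: B ← B·(1+r) − €420.00.
Month 1: interest €103.17; balance after payment €5,260.17.
Month 2: interest €97.31; balance after payment €4,937.49.
Closed form: n = −ln(1 − rB₀/P)/ln(1+r) = −ln(0.75435)/ln(1.0185) ≈ 15.379, so the balance reaches zero during payment 16.

16 payments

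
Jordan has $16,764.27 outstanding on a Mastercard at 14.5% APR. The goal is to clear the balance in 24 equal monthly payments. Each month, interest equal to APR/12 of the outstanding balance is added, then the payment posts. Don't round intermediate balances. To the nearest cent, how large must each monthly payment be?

$808.87

Monthly rate r = 14.5%/12 = 1.20833% = 0.0120833.
Level-payment amortization: P = B₀·r / (1 − (1+r)^(−n)) = 16764.27·0.0120833 / (1 − 1.01208^(−24)).
Denominator 1 − (1+r)^(−24) = 0.250434748.
P = 202.568 / 0.250434748 ≈ 808.87.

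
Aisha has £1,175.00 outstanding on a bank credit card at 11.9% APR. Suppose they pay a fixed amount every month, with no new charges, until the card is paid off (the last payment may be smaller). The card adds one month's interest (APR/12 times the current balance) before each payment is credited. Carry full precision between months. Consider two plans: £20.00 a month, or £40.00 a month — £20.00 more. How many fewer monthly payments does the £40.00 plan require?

Monthly rate r = 11.9%/12 = 0.991667% = 0.00991667.
At £20.00/mo: n = ⌈−ln(1 − rB₀/P)/ln(1+r)⌉ = 89 payments (last £10.87); total interest = total paid − £1,175.00 = £595.87.
At £40.00/mo: 35 payments (last £35.77); total interest £220.77.
Payments saved = 89 − 35 = 54.

54 fewer payments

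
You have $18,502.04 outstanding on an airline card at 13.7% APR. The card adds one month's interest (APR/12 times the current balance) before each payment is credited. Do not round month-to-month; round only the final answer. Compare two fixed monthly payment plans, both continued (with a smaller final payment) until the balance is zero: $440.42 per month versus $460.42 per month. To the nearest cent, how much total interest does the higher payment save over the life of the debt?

$441.75

Monthly rate r = 13.7%/12 = 1.14167% = 0.0114167.
At $440.42/mo: n = ⌈−ln(1 − rB₀/P)/ln(1+r)⌉ = 58 payments (last $238.10); total interest = total paid − $18,502.04 = $6,840.00.
At $460.42/mo: 55 payments (last $37.61); total interest $6,398.25.
Interest saved = $6,840.00 − $6,398.25 = $441.75.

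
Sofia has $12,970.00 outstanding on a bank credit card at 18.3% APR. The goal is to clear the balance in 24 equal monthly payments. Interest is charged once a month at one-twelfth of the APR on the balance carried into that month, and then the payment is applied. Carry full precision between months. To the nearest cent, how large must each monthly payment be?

$649.40

Monthly rate r = 18.3%/12 = 1.525% = 0.01525.
Level-payment amortization: P = B₀·r / (1 − (1+r)^(−n)) = 12970.00·0.01525 / (1 − 1.01525^(−24)).
Denominator 1 − (1+r)^(−24) = 0.304578611.
P = 197.793 / 0.304578611 ≈ 649.40.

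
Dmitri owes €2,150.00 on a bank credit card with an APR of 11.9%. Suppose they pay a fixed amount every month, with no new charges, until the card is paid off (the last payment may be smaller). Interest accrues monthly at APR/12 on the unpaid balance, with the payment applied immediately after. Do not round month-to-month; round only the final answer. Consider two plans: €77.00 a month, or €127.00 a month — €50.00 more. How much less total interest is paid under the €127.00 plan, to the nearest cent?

Monthly rate r = 11.9%/12 = 0.991667% = 0.00991667.
At €77.00/mo: n = ⌈−ln(1 − rB₀/P)/ln(1+r)⌉ = 33 payments (last €65.82); total interest = total paid − €2,150.00 = €379.82.
At €127.00/mo: 19 payments (last €79.41); total interest €215.41.
Interest saved = €379.82 − €215.41 = €164.41.

€164.41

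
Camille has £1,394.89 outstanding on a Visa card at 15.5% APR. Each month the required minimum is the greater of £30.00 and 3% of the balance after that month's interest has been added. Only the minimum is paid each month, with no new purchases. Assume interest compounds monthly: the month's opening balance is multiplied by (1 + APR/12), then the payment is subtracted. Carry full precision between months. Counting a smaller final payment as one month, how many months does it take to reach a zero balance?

Monthly rate r = 15.5%/12 = 1.29167% = 0.0129167.
While 3% of the post-interest balance exceeds £30.00, each month B ← (B·(1+r))·(1 − 0.03), i.e. B shrinks by the factor (1+r)·0.97 = 0.98253.
This holds for months 1–20. Entering month 21 the balance is £980.50; 3% of the post-interest balance is now below £30.00, so the flat £30.00 minimum applies from here.
From month 21 a fixed £30.00 at rate r clears £980.50 in 43 more payments. Total: 20 + 43 = 63 months.

63 months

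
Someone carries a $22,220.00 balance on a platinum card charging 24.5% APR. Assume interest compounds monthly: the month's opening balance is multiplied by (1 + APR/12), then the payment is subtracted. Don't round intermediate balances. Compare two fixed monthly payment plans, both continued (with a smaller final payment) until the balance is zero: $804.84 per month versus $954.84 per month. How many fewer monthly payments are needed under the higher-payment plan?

10 fewer payments

Monthly rate r = 24.5%/12 = 2.04167% = 0.0204167.
At $804.84/mo: n = ⌈−ln(1 − rB₀/P)/ln(1+r)⌉ = 42 payments (last $27.63); total interest = total paid − $22,220.00 = $10,806.07.
At $954.84/mo: 32 payments (last $852.86); total interest $8,232.90.
Payments saved = 42 − 32 = 10.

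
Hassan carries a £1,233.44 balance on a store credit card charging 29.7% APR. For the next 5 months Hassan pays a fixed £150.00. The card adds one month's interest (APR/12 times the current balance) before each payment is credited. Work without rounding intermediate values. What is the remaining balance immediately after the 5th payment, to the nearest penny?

£605.77

Monthly rate r = 29.7%/12 = 2.475% = 0.02475.
Each month: B ← B·(1+r) − £150.00.
Month 1: interest £30.53; balance after payment £1,113.97.
Month 2: interest £27.57; balance after payment £991.54.
Month 3: interest £24.54; balance after payment £866.08.
Month 4: interest £21.44; balance after payment £737.51.
Month 5: interest £18.25; balance after payment £605.77.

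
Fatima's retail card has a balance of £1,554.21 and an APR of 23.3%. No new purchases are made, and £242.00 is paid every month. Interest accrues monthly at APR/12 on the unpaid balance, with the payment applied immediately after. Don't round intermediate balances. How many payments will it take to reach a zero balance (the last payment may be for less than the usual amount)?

7 payments

Monthly rate r = 23.3%/12 = 1.94167% = 0.0194167.
Recurrence: B ← B·(1+r) − £242.00.
Month 1: interest £30.18; balance after payment £1,342.39.
Month 2: interest £26.06; balance after payment £1,126.45.
Closed form: n = −ln(1 − rB₀/P)/ln(1+r) = −ln(0.8753)/ln(1.01942) ≈ 6.926, so the balance reaches zero during payment 7.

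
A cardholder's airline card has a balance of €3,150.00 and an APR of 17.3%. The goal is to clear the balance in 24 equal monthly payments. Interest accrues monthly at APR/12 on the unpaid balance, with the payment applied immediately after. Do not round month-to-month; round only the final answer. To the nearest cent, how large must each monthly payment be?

€156.20

Monthly rate r = 17.3%/12 = 1.44167% = 0.0144167.
Level-payment amortization: P = B₀·r / (1 − (1+r)^(−n)) = 3150.00·0.0144167 / (1 − 1.01442^(−24)).
Denominator 1 − (1+r)^(−24) = 0.290737536.
P = 45.4125 / 0.290737536 ≈ 156.20.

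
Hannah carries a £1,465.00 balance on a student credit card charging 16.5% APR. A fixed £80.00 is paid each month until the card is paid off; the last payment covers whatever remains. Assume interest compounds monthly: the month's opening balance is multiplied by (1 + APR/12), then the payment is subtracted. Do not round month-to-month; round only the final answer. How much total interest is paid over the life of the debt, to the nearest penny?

Monthly rate r = 16.5%/12 = 1.375% = 0.01375.
Payoff takes n = ⌈−ln(1 − rB₀/P)/ln(1+r)⌉ = ⌈21.241⌉ = 22 payments; the last is £19.42.
Total paid = 21·£80.00 + £19.42 = £1,699.42.
Total interest = total paid − principal = £1,699.42 − £1,465.00 = £234.42.

£234.42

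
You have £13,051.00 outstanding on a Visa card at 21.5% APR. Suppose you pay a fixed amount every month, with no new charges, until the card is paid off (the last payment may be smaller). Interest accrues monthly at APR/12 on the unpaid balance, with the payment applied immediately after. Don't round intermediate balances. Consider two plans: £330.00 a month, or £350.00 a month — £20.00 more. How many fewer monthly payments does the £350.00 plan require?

7 fewer payments

Monthly rate r = 21.5%/12 = 1.79167% = 0.0179167.
At £330.00/mo: n = ⌈−ln(1 − rB₀/P)/ln(1+r)⌉ = 70 payments (last £143.32); total interest = total paid − £13,051.00 = £9,862.32.
At £350.00/mo: 63 payments (last £37.40); total interest £8,686.40.
Payments saved = 70 − 63 = 7.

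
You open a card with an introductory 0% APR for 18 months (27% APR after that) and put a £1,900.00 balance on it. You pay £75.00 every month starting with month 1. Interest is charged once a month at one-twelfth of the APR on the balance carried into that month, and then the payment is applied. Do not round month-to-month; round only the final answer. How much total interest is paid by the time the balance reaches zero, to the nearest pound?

£58

Promo months 1–18 at r₀ = 0%/12 = 0; months 19+ at r₁ = 27%/12 = 0.0225.
After month 18 (no interest yet): B = £1,900.00 − 18·£75.00 = £550.00.
Then at r₁ with £75.00/mo: n₂ = −ln(1 − r₁·B/P)/ln(1+r₁) ≈ 8.10 → 9 more payments.
Total paid = 26·£75.00 + £7.89 = £1,957.89; interest = £1,957.89 − £1,900.00 = £57.89.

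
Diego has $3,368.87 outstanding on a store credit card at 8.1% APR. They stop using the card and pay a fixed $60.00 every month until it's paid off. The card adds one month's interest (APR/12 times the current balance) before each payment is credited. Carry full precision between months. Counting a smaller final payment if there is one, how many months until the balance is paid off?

Monthly rate r = 8.1%/12 = 0.675% = 0.00675.
Recurrence: B ← B·(1+r) − $60.00.
Month 1: interest $22.74; balance after payment $3,331.61.
Month 2: interest $22.49; balance after payment $3,294.10.
Closed form: n = −ln(1 − rB₀/P)/ln(1+r) = −ln(0.621)/ln(1.00675) ≈ 70.819, so the balance reaches zero during payment 71.

71 months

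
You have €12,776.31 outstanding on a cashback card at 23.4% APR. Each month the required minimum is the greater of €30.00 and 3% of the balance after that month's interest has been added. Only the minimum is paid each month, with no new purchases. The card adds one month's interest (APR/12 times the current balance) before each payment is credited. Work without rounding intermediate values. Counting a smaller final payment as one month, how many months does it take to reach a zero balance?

Monthly rate r = 23.4%/12 = 1.95% = 0.0195.
While 3% of the post-interest balance exceeds €30.00, each month B ← (B·(1+r))·(1 − 0.03), i.e. B shrinks by the factor (1+r)·0.97 = 0.98891.
This holds for months 1–231. Entering month 232 the balance is €973.03; 3% of the post-interest balance is now below €30.00, so the flat €30.00 minimum applies from here.
From month 232 a fixed €30.00 at rate r clears €973.03 in 52 more payments. Total: 231 + 52 = 283 months.

283 months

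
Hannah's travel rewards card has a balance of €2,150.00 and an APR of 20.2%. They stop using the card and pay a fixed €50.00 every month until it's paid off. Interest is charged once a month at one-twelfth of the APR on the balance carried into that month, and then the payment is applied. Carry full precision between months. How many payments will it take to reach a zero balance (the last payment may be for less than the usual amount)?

78 payments

Monthly rate r = 20.2%/12 = 1.68333% = 0.0168333.
Recurrence: B ← B·(1+r) − €50.00.
Month 1: interest €36.19; balance after payment €2,136.19.
Month 2: interest €35.96; balance after payment €2,122.15.
Closed form: n = −ln(1 − rB₀/P)/ln(1+r) = −ln(0.27617)/ln(1.01683) ≈ 77.082, so the balance reaches zero during payment 78.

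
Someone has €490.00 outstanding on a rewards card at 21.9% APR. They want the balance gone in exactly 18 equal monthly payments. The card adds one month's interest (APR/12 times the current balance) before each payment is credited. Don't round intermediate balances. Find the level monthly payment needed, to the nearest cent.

€32.18

Monthly rate r = 21.9%/12 = 1.825% = 0.01825.
Level-payment amortization: P = B₀·r / (1 − (1+r)^(−n)) = 490.00·0.01825 / (1 − 1.01825^(−18)).
Denominator 1 − (1+r)^(−18) = 0.277861562.
P = 8.9425 / 0.277861562 ≈ 32.18.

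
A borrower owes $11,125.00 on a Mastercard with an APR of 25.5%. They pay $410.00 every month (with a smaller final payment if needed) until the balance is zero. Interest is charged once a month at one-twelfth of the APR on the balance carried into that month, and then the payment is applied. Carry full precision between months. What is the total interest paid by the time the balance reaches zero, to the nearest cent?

$5,633.17

Monthly rate r = 25.5%/12 = 2.125% = 0.02125.
Payoff takes n = ⌈−ln(1 − rB₀/P)/ln(1+r)⌉ = ⌈40.872⌉ = 41 payments; the last is $358.17.
Total paid = 40·$410.00 + $358.17 = $16,758.17.
Total interest = total paid − principal = $16,758.17 − $11,125.00 = $5,633.17.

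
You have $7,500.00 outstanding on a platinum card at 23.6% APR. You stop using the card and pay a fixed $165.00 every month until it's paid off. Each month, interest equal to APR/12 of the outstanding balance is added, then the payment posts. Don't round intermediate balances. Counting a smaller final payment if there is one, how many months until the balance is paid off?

Monthly rate r = 23.6%/12 = 1.96667% = 0.0196667.
Recurrence: B ← B·(1+r) − $165.00.
Month 1: interest $147.50; balance after payment $7,482.50.
Month 2: interest $147.16; balance after payment $7,464.66.
Closed form: n = −ln(1 − rB₀/P)/ln(1+r) = −ln(0.10606)/ln(1.01967) ≈ 115.207, so the balance reaches zero during payment 116.

116 payments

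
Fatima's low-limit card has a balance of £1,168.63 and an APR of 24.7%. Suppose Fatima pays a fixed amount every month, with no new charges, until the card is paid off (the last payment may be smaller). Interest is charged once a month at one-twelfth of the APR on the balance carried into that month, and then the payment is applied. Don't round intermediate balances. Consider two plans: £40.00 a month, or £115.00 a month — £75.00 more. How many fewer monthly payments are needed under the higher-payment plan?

Monthly rate r = 24.7%/12 = 2.05833% = 0.0205833.
At £40.00/mo: n = ⌈−ln(1 − rB₀/P)/ln(1+r)⌉ = 46 payments (last £5.63); total interest = total paid − £1,168.63 = £637.00.
At £115.00/mo: 12 payments (last £59.85); total interest £156.22.
Payments saved = 46 − 12 = 34.

34 fewer payments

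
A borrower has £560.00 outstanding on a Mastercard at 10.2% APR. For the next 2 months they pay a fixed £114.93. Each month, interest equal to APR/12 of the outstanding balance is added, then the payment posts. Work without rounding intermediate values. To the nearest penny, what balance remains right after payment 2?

Monthly rate r = 10.2%/12 = 0.85% = 0.0085.
Each month: B ← B·(1+r) − £114.93.
Month 1: interest £4.76; balance after payment £449.83.
Month 2: interest £3.82; balance after payment £338.72.

£338.72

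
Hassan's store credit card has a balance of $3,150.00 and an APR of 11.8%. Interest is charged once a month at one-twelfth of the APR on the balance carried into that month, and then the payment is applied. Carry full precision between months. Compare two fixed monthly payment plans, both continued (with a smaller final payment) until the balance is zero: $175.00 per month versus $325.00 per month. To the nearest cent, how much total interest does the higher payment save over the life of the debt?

Monthly rate r = 11.8%/12 = 0.983333% = 0.00983333.
At $175.00/mo: n = ⌈−ln(1 − rB₀/P)/ln(1+r)⌉ = 20 payments (last $158.85); total interest = total paid − $3,150.00 = $333.85.
At $325.00/mo: 11 payments (last $76.92); total interest $176.92.
Interest saved = $333.85 − $176.92 = $156.93.

$156.93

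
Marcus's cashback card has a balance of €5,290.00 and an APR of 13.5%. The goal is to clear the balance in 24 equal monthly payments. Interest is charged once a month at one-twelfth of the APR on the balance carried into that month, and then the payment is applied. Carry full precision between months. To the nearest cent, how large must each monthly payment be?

€252.74

Monthly rate r = 13.5%/12 = 1.125% = 0.01125.
Level-payment amortization: P = B₀·r / (1 − (1+r)^(−n)) = 5290.00·0.01125 / (1 − 1.01125^(−24)).
Denominator 1 − (1+r)^(−24) = 0.235468878.
P = 59.5125 / 0.235468878 ≈ 252.74.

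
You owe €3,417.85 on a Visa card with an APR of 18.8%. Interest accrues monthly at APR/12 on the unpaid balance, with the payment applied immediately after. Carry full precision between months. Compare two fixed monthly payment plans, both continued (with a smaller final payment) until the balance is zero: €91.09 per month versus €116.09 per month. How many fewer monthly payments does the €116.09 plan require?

Monthly rate r = 18.8%/12 = 1.56667% = 0.0156667.
At €91.09/mo: n = ⌈−ln(1 − rB₀/P)/ln(1+r)⌉ = 58 payments (last €1.57); total interest = total paid − €3,417.85 = €1,775.85.
At €116.09/mo: 40 payments (last €91.54); total interest €1,201.20.
Payments saved = 58 − 40 = 18.

18 fewer payments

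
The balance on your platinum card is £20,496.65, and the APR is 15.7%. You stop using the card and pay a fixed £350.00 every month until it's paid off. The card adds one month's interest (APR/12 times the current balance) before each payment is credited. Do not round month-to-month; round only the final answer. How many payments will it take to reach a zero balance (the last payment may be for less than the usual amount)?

112 payments

Monthly rate r = 15.7%/12 = 1.30833% = 0.0130833.
Recurrence: B ← B·(1+r) − £350.00.
Month 1: interest £268.16; balance after payment £20,414.81.
Month 2: interest £267.09; balance after payment £20,331.91.
Closed form: n = −ln(1 − rB₀/P)/ln(1+r) = −ln(0.23382)/ln(1.01308) ≈ 111.799, so the balance reaches zero during payment 112.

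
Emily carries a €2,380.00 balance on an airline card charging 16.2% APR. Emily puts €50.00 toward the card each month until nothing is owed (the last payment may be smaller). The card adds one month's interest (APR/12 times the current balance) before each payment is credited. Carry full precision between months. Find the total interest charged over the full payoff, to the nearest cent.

Monthly rate r = 16.2%/12 = 1.35% = 0.0135.
Payoff takes n = ⌈−ln(1 − rB₀/P)/ln(1+r)⌉ = ⌈76.728⌉ = 77 payments; the last is €36.47.
Total paid = 76·€50.00 + €36.47 = €3,836.47.
Total interest = total paid − principal = €3,836.47 − €2,380.00 = €1,456.47.

€1,456.47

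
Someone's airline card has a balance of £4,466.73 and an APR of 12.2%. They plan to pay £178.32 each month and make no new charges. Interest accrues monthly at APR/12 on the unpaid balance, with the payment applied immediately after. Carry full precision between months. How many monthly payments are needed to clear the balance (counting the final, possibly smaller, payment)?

30 months

Monthly rate r = 12.2%/12 = 1.01667% = 0.0101667.
Recurrence: B ← B·(1+r) − £178.32.
Month 1: interest £45.41; balance after payment £4,333.82.
Month 2: interest £44.06; balance after payment £4,199.56.
Closed form: n = −ln(1 − rB₀/P)/ln(1+r) = −ln(0.74534)/ln(1.01017) ≈ 29.057, so the balance reaches zero during payment 30.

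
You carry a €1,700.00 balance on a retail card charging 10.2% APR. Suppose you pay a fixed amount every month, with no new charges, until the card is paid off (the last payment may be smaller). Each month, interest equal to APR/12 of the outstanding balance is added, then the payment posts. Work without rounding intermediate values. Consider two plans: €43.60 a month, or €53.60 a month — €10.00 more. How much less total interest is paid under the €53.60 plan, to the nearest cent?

Monthly rate r = 10.2%/12 = 0.85% = 0.0085.
At €43.60/mo: n = ⌈−ln(1 − rB₀/P)/ln(1+r)⌉ = 48 payments (last €24.72); total interest = total paid − €1,700.00 = €373.92.
At €53.60/mo: 38 payments (last €6.21); total interest €289.41.
Interest saved = €373.92 − €289.41 = €84.51.

€84.51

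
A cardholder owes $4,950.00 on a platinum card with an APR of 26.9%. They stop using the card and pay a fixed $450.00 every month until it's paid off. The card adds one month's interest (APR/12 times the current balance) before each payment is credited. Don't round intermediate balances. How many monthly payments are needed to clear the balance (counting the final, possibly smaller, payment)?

Monthly rate r = 26.9%/12 = 2.24167% = 0.0224167.
Recurrence: B ← B·(1+r) − $450.00.
Month 1: interest $110.96; balance after payment $4,610.96.
Month 2: interest $103.36; balance after payment $4,264.32.
Closed form: n = −ln(1 − rB₀/P)/ln(1+r) = −ln(0.75342)/ln(1.02242) ≈ 12.772, so the balance reaches zero during payment 13.

13 months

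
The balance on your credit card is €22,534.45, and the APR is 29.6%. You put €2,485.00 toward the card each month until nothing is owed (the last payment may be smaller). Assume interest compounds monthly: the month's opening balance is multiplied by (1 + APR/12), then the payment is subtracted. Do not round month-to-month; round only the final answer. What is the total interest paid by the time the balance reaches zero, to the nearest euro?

Monthly rate r = 29.6%/12 = 2.46667% = 0.0246667.
Payoff takes n = ⌈−ln(1 − rB₀/P)/ln(1+r)⌉ = ⌈10.391⌉ = 11 payments; the last is €978.02.
Total paid = 10·€2,485.00 + €978.02 = €25,828.02.
Total interest = total paid − principal = €25,828.02 − €22,534.45 = €3,293.57.

€3,294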